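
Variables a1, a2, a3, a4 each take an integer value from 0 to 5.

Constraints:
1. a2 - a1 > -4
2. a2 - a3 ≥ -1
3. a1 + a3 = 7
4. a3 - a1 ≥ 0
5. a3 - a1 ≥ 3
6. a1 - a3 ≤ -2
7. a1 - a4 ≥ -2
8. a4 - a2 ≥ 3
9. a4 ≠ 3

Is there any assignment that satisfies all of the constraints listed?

Constraints 2, 6, 7, and 8 give a2 − a3 ≥ -1, a3 − a1 ≥ 2, a1 − a4 ≥ -2, a4 − a2 ≥ 3.
Adding all 4 inequalities: the left sides telescope to 0, and the right sides sum to (-1) + 2 + (-2) + 3 = 2. So 0 ≥ 2, which is false.

Unsatisfiable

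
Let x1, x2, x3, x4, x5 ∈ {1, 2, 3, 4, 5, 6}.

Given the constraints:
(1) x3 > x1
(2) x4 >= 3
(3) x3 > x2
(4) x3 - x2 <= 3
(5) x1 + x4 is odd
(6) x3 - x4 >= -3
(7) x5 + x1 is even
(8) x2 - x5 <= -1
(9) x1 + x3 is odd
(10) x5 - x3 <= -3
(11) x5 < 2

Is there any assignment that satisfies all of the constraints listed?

Constraints 4, 8, and 10 give x3 − x5 ≥ 3, x5 − x2 ≥ 1, x2 − x3 ≥ -3.
Adding all 3 inequalities: the left sides telescope to 0, and the right sides sum to 3 + 1 + (-3) = 1. So 0 ≥ 1, which is false.

Unsatisfiable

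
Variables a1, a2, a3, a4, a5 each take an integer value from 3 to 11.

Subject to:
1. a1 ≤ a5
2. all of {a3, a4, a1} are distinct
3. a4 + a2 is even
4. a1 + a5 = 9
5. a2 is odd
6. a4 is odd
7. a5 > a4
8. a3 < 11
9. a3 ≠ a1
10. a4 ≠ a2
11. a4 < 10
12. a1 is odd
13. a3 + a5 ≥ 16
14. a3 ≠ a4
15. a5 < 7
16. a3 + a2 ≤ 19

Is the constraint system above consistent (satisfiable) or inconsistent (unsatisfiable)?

Setting (a1, a2, a3, a4, a5) = (3, 9, 10, 5, 6) satisfies everything: constraint 4: a1 + a5 = 9; constraint 13: a3 + a5 = 16; constraint 16: a3 + a2 = 19, and the others follow.

Satisfiable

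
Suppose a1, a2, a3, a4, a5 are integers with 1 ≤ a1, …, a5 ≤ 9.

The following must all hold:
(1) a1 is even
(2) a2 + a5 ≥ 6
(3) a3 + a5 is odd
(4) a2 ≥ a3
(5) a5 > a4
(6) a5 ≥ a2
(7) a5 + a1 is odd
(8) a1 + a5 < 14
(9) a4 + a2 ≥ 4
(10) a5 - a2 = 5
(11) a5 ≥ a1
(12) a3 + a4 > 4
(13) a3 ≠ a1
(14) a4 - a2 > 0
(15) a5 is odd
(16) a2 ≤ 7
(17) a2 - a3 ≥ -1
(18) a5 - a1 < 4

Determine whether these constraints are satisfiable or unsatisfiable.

The assignment a1 = 4, a2 = 2, a3 = 2, a4 = 3, a5 = 7 works:
  constraint 2 holds since a2 + a5 = 9.
  constraint 8 holds since a1 + a5 = 11.
The rest check out directly.

Satisfiable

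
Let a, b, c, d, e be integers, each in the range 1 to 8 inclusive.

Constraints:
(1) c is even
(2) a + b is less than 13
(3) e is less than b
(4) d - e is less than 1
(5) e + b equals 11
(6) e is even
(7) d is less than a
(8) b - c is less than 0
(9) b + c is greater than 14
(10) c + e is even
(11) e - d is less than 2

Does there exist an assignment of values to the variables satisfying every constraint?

One satisfying assignment is a = 5, b = 7, c = 8, d = 3, e = 4.
For the less obvious constraints — constraint 2: a + b = 12; constraint 4: d - e = -1; constraint 5: e + b = 11 — and the others hold by inspection.

Satisfiable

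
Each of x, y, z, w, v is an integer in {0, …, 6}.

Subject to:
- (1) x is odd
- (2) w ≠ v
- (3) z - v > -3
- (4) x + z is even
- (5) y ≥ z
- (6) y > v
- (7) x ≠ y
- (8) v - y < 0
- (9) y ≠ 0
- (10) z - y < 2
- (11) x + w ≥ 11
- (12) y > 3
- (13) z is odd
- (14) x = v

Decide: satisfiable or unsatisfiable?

Try x = 5, y = 6, z = 5, w = 6, v = 5.
Check constraint 3: z - v = 0; constraint 8: v - y = -1. The remaining constraints are straightforward to verify.

Satisfiable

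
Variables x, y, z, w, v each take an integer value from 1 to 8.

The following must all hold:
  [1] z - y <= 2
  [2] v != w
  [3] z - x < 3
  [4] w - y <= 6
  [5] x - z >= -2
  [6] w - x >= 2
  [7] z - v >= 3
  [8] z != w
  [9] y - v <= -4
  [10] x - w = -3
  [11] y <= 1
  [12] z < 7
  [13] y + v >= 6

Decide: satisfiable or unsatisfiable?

Unsatisfiable

Constraints 4, 5, 6, 7, and 9 give z − v ≥ 3, v − y ≥ 4, y − w ≥ -6, w − x ≥ 2, x − z ≥ -2.
Adding all 5 inequalities: the left sides telescope to 0, and the right sides sum to 3 + 4 + (-6) + 2 + (-2) = 1. So 0 ≥ 1, which is false.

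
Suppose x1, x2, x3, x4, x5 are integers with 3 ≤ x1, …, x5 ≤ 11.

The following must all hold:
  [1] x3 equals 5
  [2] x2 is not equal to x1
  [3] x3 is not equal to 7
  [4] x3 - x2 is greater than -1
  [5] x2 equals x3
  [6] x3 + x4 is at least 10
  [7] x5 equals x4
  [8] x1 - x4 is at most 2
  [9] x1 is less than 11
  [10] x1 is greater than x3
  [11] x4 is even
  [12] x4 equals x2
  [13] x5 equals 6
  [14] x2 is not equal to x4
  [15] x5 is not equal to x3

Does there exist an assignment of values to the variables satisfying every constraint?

Constraint 13 fixes x5 = 6 and constraint 1 fixes x3 = 5. Constraints 5, 7, and 12 give x5 = x4 = x2 = x3, so x5 = x3. But 6 ≠ 5 — contradiction.

Unsatisfiable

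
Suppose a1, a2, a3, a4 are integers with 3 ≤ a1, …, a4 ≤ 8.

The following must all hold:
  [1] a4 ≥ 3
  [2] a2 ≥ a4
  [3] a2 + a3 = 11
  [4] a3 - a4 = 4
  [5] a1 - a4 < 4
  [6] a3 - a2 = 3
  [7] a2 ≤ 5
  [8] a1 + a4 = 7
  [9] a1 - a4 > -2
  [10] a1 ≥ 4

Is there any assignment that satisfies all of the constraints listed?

Satisfiable

Setting (a1, a2, a3, a4) = (4, 4, 7, 3) satisfies everything: constraint 3: a2 + a3 = 11; constraint 4: a3 - a4 = 4; constraint 5: a1 - a4 = 1, and the others follow.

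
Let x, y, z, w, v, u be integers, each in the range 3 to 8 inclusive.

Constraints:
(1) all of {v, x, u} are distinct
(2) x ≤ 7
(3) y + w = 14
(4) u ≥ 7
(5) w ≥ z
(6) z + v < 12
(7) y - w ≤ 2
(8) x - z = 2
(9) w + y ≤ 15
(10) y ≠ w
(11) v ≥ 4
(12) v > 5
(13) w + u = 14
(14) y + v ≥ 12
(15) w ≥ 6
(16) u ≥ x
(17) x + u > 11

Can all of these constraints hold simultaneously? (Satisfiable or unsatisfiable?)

Satisfiable

Setting (x, y, z, w, v, u) = (5, 8, 3, 6, 6, 8) satisfies everything: constraint 3: y + w = 14; constraint 6: z + v = 9; constraint 7: y - w = 2, and the others follow.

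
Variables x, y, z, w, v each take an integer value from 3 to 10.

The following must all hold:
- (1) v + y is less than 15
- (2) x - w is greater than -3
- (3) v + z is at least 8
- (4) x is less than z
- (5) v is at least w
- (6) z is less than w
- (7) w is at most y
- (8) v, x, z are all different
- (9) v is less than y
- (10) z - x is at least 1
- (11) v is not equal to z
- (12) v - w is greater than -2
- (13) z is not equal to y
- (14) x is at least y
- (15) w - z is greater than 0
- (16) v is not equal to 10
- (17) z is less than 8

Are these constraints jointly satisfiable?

Unsatisfiable

Constraints 4, 5, 9, 14, and 15 give x < z, z < w, w ≤ v, v < y, y ≤ x. Chaining: x < z < w ≤ v < y ≤ x, which forces x < x — impossible.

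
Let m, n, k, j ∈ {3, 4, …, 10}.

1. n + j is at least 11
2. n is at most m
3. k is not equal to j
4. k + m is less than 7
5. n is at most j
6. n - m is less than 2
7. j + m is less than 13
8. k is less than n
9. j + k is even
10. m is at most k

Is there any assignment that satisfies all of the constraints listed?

Constraints 2, 8, and 10 give n ≤ m, m ≤ k, k < n. Chaining: n ≤ m ≤ k < n, which forces n < n — impossible.

Unsatisfiable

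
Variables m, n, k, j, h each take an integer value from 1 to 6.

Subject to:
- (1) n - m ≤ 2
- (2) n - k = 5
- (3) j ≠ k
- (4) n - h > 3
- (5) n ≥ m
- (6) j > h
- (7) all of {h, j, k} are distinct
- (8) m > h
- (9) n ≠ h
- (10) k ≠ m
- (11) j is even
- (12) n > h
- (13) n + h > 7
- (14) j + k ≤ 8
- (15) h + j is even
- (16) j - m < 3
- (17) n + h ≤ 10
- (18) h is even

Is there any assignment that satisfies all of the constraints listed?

Setting (m, n, k, j, h) = (6, 6, 1, 6, 2) satisfies everything: constraint 1: n - m = 0; constraint 2: n - k = 5; constraint 4: n - h = 4, and the others follow.

Satisfiable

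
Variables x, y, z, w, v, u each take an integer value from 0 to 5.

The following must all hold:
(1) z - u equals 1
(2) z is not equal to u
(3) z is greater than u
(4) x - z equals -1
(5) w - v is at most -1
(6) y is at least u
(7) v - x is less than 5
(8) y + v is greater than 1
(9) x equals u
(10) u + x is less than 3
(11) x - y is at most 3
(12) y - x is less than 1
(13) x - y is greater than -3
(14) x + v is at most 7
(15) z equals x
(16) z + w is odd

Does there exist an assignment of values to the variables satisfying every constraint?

From constraints 9 and 15, z = x = u, so z = u. But constraint 2 says z ≠ u. Contradiction.

Unsatisfiable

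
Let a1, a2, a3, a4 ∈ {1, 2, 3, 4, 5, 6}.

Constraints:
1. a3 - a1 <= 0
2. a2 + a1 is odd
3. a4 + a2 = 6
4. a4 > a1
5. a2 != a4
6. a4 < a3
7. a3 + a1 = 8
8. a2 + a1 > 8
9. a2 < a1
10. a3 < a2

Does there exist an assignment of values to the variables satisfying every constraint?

Constraints 4, 6, 9, and 10 give a1 < a4, a4 < a3, a3 < a2, a2 < a1. Chaining: a1 < a4 < a3 < a2 < a1, which forces a1 < a1 — impossible.

Unsatisfiable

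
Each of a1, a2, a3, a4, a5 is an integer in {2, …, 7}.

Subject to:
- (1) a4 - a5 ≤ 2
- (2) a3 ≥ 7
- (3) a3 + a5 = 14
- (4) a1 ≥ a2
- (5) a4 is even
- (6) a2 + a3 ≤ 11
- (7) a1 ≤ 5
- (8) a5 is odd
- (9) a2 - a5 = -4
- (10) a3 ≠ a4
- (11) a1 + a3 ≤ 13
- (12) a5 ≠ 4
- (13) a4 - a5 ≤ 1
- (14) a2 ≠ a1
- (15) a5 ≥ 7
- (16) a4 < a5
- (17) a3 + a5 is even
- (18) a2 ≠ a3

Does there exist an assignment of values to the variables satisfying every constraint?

Try a1 = 5, a2 = 3, a3 = 7, a4 = 6, a5 = 7.
Check constraint 1: a4 - a5 = -1; constraint 3: a3 + a5 = 14; constraint 6: a2 + a3 = 10. The remaining constraints are straightforward to verify.

Satisfiable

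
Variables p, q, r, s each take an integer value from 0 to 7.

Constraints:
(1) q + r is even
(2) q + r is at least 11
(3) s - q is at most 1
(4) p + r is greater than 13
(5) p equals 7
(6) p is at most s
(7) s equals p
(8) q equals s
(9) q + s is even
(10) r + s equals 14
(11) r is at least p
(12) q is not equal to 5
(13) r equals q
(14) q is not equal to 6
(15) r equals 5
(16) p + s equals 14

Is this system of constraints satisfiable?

Unsatisfiable

Constraint 15 fixes r = 5 and constraint 5 fixes p = 7. Constraints 7, 8, and 13 give r = q = s = p, so r = p. But 5 ≠ 7 — contradiction.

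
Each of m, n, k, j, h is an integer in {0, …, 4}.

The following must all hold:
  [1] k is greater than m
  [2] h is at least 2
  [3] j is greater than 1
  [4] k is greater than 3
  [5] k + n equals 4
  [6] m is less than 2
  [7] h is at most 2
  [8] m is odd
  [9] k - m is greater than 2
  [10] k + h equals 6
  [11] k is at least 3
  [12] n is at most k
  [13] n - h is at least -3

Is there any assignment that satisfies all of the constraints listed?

One satisfying assignment is m = 1, n = 0, k = 4, j = 2, h = 2.
For the less obvious constraints — constraint 5: k + n = 4; constraint 9: k - m = 3 — and the others hold by inspection.

Satisfiable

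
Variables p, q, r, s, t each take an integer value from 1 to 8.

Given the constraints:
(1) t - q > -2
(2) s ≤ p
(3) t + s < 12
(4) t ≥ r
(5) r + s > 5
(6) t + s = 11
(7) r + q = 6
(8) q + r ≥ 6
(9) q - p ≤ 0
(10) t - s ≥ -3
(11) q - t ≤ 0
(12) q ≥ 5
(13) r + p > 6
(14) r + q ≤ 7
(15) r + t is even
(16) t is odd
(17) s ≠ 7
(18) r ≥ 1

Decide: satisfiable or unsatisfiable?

Setting (p, q, r, s, t) = (6, 5, 1, 6, 5) satisfies everything: constraint 1: t - q = 0; constraint 3: t + s = 11; constraint 5: r + s = 7, and the others follow.

Satisfiable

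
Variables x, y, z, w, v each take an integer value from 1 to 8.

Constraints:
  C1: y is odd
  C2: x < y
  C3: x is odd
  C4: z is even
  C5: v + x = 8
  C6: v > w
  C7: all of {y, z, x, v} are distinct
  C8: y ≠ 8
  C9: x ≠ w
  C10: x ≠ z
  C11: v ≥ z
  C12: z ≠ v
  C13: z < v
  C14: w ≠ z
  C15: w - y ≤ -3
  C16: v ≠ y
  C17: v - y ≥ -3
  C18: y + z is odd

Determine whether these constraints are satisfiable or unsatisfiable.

The assignment x = 3, y = 7, z = 2, w = 1, v = 5 works:
  constraint 5 holds since v + x = 8.
  constraint 15 holds since w - y = -6.
The rest check out directly.

Satisfiable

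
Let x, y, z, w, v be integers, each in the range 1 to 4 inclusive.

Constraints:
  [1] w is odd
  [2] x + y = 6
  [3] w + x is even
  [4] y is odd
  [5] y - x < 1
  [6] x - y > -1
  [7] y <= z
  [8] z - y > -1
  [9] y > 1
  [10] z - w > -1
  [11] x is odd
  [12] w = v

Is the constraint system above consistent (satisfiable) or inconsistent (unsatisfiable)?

Satisfiable

Try x = 3, y = 3, z = 4, w = 3, v = 3.
Check constraint 2: x + y = 6; constraint 5: y - x = 0. The remaining constraints are straightforward to verify.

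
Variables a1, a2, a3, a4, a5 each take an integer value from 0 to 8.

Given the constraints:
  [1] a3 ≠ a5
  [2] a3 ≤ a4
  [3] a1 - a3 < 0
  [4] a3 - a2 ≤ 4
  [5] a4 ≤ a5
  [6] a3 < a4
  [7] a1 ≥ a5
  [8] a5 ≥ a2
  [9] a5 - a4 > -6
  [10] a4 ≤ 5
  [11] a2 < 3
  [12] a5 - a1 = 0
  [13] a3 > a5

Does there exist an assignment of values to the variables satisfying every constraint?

Constraints 2, 5, and 13 give a5 < a3, a3 ≤ a4, a4 ≤ a5. Chaining: a5 < a3 ≤ a4 ≤ a5, which forces a5 < a5 — impossible.

Unsatisfiable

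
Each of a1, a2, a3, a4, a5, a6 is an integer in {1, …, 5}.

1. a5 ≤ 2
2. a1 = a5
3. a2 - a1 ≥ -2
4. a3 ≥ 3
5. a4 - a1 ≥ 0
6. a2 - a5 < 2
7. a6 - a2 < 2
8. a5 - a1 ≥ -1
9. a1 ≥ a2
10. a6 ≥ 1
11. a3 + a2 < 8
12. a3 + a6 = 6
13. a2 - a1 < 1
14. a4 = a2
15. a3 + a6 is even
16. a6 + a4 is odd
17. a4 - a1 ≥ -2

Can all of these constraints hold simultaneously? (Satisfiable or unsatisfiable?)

Satisfiable

Try a1 = 1, a2 = 1, a3 = 4, a4 = 1, a5 = 1, a6 = 2.
Check constraint 3: a2 - a1 = 0; constraint 5: a4 - a1 = 0. The remaining constraints are straightforward to verify.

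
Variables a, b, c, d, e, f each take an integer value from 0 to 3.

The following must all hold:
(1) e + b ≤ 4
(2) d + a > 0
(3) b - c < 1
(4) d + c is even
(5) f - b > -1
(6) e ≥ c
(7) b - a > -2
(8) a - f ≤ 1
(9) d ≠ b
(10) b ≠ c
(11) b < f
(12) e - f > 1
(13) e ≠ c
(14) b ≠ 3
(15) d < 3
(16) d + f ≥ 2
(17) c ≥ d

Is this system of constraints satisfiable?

Setting (a, b, c, d, e, f) = (1, 0, 2, 2, 3, 1) satisfies everything: constraint 1: e + b = 3; constraint 2: d + a = 3; constraint 3: b - c = -2, and the others follow.

Satisfiable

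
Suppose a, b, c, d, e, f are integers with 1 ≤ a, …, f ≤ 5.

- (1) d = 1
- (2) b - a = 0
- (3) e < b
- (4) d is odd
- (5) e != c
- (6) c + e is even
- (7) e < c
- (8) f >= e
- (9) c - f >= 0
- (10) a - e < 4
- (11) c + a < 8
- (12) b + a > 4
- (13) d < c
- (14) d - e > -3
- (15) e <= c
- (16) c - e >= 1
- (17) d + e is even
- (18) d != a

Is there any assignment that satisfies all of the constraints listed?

Satisfiable

Take a = 3, b = 3, c = 3, d = 1, e = 1, f = 3. Then constraint 2: b - a = 0; constraint 9: c - f = 0; constraint 10: a - e = 2, and every other listed constraint is also met.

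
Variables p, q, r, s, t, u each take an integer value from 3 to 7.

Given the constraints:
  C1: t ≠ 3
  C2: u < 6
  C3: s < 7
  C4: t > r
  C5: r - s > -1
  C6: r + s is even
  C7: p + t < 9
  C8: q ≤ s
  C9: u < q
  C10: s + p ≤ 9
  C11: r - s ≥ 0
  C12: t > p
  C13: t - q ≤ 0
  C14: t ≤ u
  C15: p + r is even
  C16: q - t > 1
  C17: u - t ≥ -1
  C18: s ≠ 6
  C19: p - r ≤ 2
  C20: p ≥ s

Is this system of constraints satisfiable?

Constraints 4, 8, 9, 11, and 14 give u < q, q ≤ s, s ≤ r, r < t, t ≤ u. Chaining: u < q ≤ s ≤ r < t ≤ u, which forces u < u — impossible.

Unsatisfiable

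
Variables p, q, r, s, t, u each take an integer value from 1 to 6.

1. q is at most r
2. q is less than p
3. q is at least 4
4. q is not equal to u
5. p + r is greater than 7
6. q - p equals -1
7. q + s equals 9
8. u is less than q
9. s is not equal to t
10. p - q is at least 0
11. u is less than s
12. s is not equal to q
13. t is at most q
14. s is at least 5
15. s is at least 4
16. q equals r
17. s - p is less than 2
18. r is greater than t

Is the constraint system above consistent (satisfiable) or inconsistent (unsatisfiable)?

Satisfiable

Setting (p, q, r, s, t, u) = (5, 4, 4, 5, 1, 1) satisfies everything: constraint 5: p + r = 9; constraint 6: q - p = -1; constraint 7: q + s = 9, and the others follow.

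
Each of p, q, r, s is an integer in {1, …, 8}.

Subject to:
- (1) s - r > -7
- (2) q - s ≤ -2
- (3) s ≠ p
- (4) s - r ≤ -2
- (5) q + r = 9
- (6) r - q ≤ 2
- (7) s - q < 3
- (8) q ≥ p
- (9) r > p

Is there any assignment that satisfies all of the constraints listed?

Constraints 2, 4, and 6 give q − r ≥ -2, r − s ≥ 2, s − q ≥ 2.
Adding all 3 inequalities: the left sides telescope to 0, and the right sides sum to (-2) + 2 + 2 = 2. So 0 ≥ 2, which is false.

Unsatisfiable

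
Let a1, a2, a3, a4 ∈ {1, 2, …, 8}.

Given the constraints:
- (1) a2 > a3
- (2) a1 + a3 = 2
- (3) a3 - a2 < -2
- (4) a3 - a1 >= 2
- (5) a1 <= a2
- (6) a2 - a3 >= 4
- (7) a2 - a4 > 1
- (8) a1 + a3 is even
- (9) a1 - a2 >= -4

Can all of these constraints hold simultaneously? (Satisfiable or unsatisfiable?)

Constraints 4, 6, and 9 give a1 − a2 ≥ -4, a2 − a3 ≥ 4, a3 − a1 ≥ 2.
Adding all 3 inequalities: the left sides telescope to 0, and the right sides sum to (-4) + 4 + 2 = 2. So 0 ≥ 2, which is false.

Unsatisfiable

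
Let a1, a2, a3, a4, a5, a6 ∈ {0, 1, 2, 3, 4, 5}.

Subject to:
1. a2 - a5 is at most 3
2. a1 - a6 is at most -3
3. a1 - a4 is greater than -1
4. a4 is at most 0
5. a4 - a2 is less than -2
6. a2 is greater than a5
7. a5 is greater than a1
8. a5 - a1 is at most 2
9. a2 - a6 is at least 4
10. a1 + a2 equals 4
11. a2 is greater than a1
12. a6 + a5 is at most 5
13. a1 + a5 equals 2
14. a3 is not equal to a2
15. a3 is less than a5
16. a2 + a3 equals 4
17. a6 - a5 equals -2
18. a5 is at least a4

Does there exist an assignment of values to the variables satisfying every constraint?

Unsatisfiable

Constraints 1, 2, 8, and 9 give a6 − a1 ≥ 3, a1 − a5 ≥ -2, a5 − a2 ≥ -3, a2 − a6 ≥ 4.
Adding all 4 inequalities: the left sides telescope to 0, and the right sides sum to 3 + (-2) + (-3) + 4 = 2. So 0 ≥ 2, which is false.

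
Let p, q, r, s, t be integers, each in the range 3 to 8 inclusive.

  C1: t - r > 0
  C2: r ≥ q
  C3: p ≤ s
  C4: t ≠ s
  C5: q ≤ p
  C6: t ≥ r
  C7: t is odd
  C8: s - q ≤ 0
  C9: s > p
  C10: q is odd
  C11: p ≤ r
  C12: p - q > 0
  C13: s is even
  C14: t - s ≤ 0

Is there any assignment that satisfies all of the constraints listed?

Constraints 1, 8, 11, 12, and 14 give q < p, p ≤ r, r < t, t ≤ s, s ≤ q. Chaining: q < p ≤ r < t ≤ s ≤ q, which forces q < q — impossible.

Unsatisfiable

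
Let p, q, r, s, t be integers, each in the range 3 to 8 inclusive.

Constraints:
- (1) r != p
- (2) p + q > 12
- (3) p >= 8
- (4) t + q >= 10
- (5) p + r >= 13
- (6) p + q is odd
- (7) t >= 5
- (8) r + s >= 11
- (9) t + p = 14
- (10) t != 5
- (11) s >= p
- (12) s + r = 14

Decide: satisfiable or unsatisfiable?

Take p = 8, q = 7, r = 6, s = 8, t = 6. Then constraint 2: p + q = 15; constraint 4: t + q = 13, and every other listed constraint is also met.

Satisfiable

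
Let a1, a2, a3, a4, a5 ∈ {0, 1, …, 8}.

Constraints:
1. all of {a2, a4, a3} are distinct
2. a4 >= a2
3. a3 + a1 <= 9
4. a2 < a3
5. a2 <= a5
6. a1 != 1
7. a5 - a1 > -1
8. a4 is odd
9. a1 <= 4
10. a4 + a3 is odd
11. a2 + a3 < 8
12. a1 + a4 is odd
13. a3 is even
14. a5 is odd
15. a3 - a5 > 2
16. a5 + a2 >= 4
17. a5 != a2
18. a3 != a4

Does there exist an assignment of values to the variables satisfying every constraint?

Satisfiable

The assignment a1 = 2, a2 = 1, a3 = 6, a4 = 3, a5 = 3 works:
  constraint 3 holds since a3 + a1 = 8.
  constraint 7 holds since a5 - a1 = 1.
The rest check out directly.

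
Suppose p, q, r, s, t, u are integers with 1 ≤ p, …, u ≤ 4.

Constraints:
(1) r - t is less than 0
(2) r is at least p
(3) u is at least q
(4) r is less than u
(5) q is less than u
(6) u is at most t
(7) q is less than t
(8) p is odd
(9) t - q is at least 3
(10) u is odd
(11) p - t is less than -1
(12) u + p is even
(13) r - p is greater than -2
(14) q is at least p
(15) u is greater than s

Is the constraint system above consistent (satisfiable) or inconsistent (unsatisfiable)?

Satisfiable

The assignment p = 1, q = 1, r = 2, s = 1, t = 4, u = 3 works:
  constraint 1 holds since r - t = -2.
  constraint 9 holds since t - q = 3.
  constraint 11 holds since p - t = -3.
The rest check out directly.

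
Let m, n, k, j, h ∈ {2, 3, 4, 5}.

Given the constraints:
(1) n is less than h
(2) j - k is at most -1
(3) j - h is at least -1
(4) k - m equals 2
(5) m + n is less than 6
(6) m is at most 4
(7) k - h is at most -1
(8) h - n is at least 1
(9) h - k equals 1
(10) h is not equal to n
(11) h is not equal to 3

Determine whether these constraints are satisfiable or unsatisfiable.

Unsatisfiable

Constraints 2, 3, and 7 give j − h ≥ -1, h − k ≥ 1, k − j ≥ 1.
Adding all 3 inequalities: the left sides telescope to 0, and the right sides sum to (-1) + 1 + 1 = 1. So 0 ≥ 1, which is false.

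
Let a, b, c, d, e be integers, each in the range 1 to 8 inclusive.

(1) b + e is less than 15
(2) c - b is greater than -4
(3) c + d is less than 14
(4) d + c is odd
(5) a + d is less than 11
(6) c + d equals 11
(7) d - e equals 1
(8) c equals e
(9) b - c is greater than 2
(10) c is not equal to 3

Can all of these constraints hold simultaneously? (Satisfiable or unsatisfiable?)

One satisfying assignment is a = 2, b = 8, c = 5, d = 6, e = 5.
For the less obvious constraints — constraint 1: b + e = 13; constraint 2: c - b = -3; constraint 3: c + d = 11 — and the others hold by inspection.

Satisfiable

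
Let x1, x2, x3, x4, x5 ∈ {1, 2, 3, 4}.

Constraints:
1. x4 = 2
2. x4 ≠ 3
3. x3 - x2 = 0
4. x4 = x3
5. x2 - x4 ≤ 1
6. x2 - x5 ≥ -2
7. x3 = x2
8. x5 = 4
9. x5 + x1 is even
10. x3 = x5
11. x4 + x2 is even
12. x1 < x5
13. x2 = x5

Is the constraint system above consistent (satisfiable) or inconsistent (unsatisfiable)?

Unsatisfiable

Constraint 1 fixes x4 = 2 and constraint 8 fixes x5 = 4. Constraints 4, 7, and 13 give x4 = x3 = x2 = x5, so x4 = x5. But 2 ≠ 4 — contradiction.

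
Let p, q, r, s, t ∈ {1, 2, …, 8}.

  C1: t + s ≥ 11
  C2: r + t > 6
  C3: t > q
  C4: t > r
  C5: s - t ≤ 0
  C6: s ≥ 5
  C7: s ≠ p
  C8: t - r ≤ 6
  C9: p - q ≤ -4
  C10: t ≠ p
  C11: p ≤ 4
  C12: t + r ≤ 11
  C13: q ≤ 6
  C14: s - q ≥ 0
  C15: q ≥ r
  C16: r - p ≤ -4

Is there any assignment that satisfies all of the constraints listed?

Unsatisfiable

Constraints 5, 8, 9, 14, and 16 give r − t ≥ -6, t − s ≥ 0, s − q ≥ 0, q − p ≥ 4, p − r ≥ 4.
Adding all 5 inequalities: the left sides telescope to 0, and the right sides sum to (-6) + 0 + 0 + 4 + 4 = 2. So 0 ≥ 2, which is false.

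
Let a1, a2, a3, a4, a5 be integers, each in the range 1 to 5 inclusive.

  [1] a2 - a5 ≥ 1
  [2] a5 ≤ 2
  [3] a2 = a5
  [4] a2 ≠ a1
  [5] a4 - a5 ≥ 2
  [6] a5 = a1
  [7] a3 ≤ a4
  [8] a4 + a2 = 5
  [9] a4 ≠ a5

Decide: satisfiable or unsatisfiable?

Unsatisfiable

From constraints 3 and 6, a2 = a5 = a1, so a2 = a1. But constraint 4 says a2 ≠ a1. Contradiction.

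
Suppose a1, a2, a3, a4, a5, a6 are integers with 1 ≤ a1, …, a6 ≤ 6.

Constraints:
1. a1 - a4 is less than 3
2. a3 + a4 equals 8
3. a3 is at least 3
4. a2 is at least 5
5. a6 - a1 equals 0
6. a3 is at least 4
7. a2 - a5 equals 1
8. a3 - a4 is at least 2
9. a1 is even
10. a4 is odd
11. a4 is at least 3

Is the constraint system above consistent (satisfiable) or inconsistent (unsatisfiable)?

Satisfiable

Take a1 = 4, a2 = 6, a3 = 5, a4 = 3, a5 = 5, a6 = 4. Then constraint 1: a1 - a4 = 1; constraint 2: a3 + a4 = 8, and every other listed constraint is also met.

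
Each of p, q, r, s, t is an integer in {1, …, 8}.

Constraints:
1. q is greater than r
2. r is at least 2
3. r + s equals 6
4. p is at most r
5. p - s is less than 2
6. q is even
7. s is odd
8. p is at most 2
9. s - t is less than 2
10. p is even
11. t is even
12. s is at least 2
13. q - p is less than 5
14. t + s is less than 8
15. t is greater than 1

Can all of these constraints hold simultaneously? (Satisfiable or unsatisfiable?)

Satisfiable

The assignment p = 2, q = 6, r = 3, s = 3, t = 2 works:
  constraint 3 holds since r + s = 6.
  constraint 5 holds since p - s = -1.
The rest check out directly.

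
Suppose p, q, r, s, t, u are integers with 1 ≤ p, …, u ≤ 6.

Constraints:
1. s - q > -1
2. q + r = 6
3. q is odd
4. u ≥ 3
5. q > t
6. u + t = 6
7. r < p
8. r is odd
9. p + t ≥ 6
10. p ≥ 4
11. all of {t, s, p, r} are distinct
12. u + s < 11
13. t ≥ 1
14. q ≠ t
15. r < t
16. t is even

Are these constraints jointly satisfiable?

Satisfiable

Take p = 4, q = 5, r = 1, s = 5, t = 2, u = 4. Then constraint 1: s - q = 0; constraint 2: q + r = 6, and every other listed constraint is also met.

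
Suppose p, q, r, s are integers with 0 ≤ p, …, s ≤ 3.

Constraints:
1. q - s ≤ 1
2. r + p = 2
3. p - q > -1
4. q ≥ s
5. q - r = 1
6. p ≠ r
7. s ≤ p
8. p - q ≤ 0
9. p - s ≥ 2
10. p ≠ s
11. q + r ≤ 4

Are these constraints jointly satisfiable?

Constraints 1, 8, and 9 give p − s ≥ 2, s − q ≥ -1, q − p ≥ 0.
Adding all 3 inequalities: the left sides telescope to 0, and the right sides sum to 2 + (-1) + 0 = 1. So 0 ≥ 1, which is false.

Unsatisfiable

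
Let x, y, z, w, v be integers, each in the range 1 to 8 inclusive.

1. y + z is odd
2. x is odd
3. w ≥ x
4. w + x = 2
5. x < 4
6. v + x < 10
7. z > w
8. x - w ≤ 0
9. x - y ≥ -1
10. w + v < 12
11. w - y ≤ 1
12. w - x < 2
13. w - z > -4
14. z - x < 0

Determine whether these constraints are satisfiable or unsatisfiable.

Constraints 7, 8, and 14 give z < x, x ≤ w, w < z. Chaining: z < x ≤ w < z, which forces z < z — impossible.

Unsatisfiable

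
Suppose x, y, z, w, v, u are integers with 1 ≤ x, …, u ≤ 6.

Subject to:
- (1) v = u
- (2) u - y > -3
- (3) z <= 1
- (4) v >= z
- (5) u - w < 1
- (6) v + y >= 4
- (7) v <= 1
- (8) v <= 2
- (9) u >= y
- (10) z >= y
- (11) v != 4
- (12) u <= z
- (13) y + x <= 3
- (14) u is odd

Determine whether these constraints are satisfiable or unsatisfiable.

Unsatisfiable

From constraint 8: v ≤ 2. From constraints 3 and 10: y ≤ z ≤ 1. Hence v + y ≤ 3. But constraint 6 requires v + y ≥ 4, and 4 > 3. Contradiction.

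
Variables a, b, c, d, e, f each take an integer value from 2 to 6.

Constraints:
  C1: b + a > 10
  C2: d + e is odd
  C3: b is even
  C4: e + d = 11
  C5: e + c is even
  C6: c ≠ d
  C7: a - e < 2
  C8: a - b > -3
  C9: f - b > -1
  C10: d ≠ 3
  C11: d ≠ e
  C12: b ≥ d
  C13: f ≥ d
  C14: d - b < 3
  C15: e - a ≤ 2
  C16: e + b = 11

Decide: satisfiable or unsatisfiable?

Satisfiable

Take a = 6, b = 6, c = 5, d = 6, e = 5, f = 6. Then constraint 1: b + a = 12; constraint 4: e + d = 11, and every other listed constraint is also met.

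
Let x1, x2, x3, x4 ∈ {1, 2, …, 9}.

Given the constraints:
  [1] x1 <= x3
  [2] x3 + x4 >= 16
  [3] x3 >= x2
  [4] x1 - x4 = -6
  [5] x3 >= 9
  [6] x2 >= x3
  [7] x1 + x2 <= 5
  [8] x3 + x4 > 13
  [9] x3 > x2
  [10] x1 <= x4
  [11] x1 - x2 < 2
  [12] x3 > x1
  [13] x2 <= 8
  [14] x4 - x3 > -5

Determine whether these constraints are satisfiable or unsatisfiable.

From constraint 5: x3 ≥ 9. From constraints 6 and 13: x3 ≤ x2 and x2 ≤ 8, so x3 ≤ 8. But 8 < 9, so no value of x3 works.

Unsatisfiable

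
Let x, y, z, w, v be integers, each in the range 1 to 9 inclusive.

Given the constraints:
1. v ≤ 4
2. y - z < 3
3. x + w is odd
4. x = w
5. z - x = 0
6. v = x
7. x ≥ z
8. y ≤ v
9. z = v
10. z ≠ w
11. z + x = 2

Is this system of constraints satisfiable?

From constraints 4, 6, and 9, z = v = x = w, so z = w. But constraint 10 says z ≠ w. Contradiction.

Unsatisfiable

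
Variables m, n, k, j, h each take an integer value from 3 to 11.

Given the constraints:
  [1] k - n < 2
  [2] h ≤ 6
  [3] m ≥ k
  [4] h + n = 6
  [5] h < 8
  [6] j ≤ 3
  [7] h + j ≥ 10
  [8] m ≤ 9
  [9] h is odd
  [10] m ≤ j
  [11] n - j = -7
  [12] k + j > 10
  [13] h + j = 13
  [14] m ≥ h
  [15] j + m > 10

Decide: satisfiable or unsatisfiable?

From constraints 8 and 14: h ≤ m ≤ 9. From constraint 6: j ≤ 3. Hence h + j ≤ 12. But constraint 13 requires h + j = 13, and 13 > 12. Contradiction.

Unsatisfiable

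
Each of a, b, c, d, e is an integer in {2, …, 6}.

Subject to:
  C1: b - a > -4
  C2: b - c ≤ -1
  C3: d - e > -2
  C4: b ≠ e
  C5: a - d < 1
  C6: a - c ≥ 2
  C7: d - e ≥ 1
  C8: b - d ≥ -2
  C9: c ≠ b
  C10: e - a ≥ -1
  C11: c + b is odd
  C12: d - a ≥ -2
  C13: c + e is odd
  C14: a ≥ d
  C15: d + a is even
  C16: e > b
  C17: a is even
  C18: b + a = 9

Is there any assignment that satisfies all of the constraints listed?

Constraints 2, 6, 7, 8, and 10 give b − d ≥ -2, d − e ≥ 1, e − a ≥ -1, a − c ≥ 2, c − b ≥ 1.
Adding all 5 inequalities: the left sides telescope to 0, and the right sides sum to (-2) + 1 + (-1) + 2 + 1 = 1. So 0 ≥ 1, which is false.

Unsatisfiable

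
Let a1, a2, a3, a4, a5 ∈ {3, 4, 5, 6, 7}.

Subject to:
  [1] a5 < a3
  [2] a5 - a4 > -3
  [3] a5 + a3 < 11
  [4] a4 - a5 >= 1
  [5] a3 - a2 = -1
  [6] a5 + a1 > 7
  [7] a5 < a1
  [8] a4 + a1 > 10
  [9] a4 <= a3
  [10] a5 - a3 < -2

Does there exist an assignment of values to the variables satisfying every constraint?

Satisfiable

Setting (a1, a2, a3, a4, a5) = (6, 7, 6, 5, 3) satisfies everything: constraint 2: a5 - a4 = -2; constraint 3: a5 + a3 = 9; constraint 4: a4 - a5 = 2, and the others follow.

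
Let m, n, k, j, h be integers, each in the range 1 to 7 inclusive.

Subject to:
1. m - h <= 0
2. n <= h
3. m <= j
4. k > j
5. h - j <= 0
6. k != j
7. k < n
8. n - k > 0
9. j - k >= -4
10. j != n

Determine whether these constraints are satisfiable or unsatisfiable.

Unsatisfiable

Constraints 2, 4, 5, and 7 give k < n, n ≤ h, h ≤ j, j < k. Chaining: k < n ≤ h ≤ j < k, which forces k < k — impossible.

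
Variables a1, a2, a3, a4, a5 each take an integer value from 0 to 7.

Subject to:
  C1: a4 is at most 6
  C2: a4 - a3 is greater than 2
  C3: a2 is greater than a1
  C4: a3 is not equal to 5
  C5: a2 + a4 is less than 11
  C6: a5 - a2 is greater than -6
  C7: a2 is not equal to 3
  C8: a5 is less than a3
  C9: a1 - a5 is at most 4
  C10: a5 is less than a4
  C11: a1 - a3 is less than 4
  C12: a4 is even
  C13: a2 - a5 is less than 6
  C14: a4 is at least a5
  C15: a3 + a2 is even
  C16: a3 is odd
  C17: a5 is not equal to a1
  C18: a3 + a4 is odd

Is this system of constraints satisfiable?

Try a1 = 4, a2 = 5, a3 = 1, a4 = 4, a5 = 0.
Check constraint 2: a4 - a3 = 3; constraint 5: a2 + a4 = 9; constraint 6: a5 - a2 = -5. The remaining constraints are straightforward to verify.

Satisfiable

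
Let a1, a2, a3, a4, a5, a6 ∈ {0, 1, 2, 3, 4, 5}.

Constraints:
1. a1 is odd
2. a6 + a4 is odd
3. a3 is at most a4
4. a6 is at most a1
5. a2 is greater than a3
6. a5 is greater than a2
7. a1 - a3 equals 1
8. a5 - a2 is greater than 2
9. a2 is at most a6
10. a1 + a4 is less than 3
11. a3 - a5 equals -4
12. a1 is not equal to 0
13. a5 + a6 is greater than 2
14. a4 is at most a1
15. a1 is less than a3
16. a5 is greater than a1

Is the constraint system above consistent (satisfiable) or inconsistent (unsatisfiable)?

Constraints 4, 5, 9, and 15 give a3 < a2, a2 ≤ a6, a6 ≤ a1, a1 < a3. Chaining: a3 < a2 ≤ a6 ≤ a1 < a3, which forces a3 < a3 — impossible.

Unsatisfiable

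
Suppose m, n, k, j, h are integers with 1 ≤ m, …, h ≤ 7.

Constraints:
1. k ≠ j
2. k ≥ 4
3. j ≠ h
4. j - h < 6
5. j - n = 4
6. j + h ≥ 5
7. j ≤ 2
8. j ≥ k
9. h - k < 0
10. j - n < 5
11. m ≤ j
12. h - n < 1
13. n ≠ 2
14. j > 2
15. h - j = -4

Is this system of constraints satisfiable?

Unsatisfiable

From constraint 2: k ≥ 4. From constraints 7 and 8: k ≤ j and j ≤ 2, so k ≤ 2. But 2 < 4, so no value of k works.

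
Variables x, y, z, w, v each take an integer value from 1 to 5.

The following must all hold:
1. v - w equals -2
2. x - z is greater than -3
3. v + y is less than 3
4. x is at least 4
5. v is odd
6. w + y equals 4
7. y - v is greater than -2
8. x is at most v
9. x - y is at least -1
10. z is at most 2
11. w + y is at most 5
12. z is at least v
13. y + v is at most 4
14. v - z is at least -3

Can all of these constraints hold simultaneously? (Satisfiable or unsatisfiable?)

Unsatisfiable

From constraints 4 and 8: v ≥ x and x ≥ 4, so v ≥ 4. From constraints 10 and 12: v ≤ z and z ≤ 2, so v ≤ 2. But 2 < 4, so no value of v works.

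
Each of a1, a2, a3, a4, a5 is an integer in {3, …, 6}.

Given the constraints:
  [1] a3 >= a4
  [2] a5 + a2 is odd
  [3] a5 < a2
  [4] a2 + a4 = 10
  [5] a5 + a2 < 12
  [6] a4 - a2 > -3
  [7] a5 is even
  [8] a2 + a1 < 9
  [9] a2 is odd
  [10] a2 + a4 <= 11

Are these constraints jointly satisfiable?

Setting (a1, a2, a3, a4, a5) = (3, 5, 5, 5, 4) satisfies everything: constraint 4: a2 + a4 = 10; constraint 5: a5 + a2 = 9, and the others follow.

Satisfiable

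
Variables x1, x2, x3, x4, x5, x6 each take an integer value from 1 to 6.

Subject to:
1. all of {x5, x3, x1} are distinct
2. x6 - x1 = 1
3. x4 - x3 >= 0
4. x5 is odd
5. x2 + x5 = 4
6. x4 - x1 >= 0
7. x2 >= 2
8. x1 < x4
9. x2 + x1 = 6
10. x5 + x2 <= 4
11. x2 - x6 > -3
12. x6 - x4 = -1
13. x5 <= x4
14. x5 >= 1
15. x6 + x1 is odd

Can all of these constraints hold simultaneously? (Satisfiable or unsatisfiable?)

The assignment x1 = 3, x2 = 3, x3 = 2, x4 = 5, x5 = 1, x6 = 4 works:
  constraint 2 holds since x6 - x1 = 1.
  constraint 3 holds since x4 - x3 = 3.
The rest check out directly.

Satisfiable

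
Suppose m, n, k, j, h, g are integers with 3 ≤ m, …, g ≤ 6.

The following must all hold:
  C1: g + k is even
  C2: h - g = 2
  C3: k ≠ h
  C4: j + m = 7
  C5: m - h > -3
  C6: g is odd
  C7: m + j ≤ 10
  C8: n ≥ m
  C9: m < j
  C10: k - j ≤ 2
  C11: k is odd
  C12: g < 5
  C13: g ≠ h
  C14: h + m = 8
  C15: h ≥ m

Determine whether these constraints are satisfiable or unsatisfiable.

The assignment m = 3, n = 3, k = 3, j = 4, h = 5, g = 3 works:
  constraint 2 holds since h - g = 2.
  constraint 4 holds since j + m = 7.
  constraint 5 holds since m - h = -2.
The rest check out directly.

Satisfiable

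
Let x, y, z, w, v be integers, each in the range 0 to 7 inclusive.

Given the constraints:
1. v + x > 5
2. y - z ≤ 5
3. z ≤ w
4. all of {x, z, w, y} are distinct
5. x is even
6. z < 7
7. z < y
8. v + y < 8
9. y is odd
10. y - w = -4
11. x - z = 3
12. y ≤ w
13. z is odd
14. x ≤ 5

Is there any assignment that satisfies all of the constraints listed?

Satisfiable

Try x = 4, y = 3, z = 1, w = 7, v = 2.
Check constraint 1: v + x = 6; constraint 2: y - z = 2; constraint 8: v + y = 5. The remaining constraints are straightforward to verify.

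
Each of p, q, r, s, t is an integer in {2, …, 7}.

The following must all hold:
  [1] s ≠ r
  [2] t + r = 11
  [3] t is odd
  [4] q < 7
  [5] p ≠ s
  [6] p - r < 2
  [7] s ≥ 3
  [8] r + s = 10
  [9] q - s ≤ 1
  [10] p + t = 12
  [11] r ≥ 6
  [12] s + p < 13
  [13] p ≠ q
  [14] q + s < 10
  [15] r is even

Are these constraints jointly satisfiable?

The assignment p = 7, q = 3, r = 6, s = 4, t = 5 works:
  constraint 2 holds since t + r = 11.
  constraint 6 holds since p - r = 1.
The rest check out directly.

Satisfiable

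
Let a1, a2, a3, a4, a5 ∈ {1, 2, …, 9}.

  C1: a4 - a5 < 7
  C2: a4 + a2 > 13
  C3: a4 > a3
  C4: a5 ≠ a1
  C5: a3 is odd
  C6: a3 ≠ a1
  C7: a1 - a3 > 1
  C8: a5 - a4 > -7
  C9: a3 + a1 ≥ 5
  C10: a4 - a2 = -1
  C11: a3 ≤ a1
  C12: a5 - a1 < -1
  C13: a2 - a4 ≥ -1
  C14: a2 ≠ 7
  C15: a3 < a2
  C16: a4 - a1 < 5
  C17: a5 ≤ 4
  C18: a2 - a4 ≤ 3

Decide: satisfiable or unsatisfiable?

Take a1 = 4, a2 = 8, a3 = 1, a4 = 7, a5 = 1. Then constraint 1: a4 - a5 = 6; constraint 2: a4 + a2 = 15; constraint 7: a1 - a3 = 3, and every other listed constraint is also met.

Satisfiable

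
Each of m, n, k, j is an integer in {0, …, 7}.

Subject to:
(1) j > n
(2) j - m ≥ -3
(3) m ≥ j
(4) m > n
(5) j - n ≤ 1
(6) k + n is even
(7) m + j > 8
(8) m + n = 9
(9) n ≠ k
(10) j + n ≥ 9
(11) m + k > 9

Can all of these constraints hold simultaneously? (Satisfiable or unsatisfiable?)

Satisfiable

Take m = 5, n = 4, k = 6, j = 5. Then constraint 2: j - m = 0; constraint 5: j - n = 1, and every other listed constraint is also met.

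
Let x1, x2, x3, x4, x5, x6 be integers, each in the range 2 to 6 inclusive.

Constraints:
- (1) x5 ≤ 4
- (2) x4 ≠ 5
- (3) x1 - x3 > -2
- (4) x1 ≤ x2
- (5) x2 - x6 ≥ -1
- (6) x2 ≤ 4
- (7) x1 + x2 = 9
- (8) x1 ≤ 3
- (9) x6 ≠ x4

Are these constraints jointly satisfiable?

Unsatisfiable

From constraint 8: x1 ≤ 3. From constraint 6: x2 ≤ 4. Hence x1 + x2 ≤ 7. But constraint 7 requires x1 + x2 = 9, and 9 > 7. Contradiction.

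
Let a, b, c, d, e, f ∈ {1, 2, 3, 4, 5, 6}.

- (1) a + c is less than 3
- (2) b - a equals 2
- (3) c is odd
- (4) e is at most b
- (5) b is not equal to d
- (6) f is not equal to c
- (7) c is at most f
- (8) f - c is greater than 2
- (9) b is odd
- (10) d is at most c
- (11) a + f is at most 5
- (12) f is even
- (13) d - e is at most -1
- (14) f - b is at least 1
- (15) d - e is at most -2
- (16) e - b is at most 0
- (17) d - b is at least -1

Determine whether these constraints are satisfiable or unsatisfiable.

Unsatisfiable

Constraints 15, 16, and 17 give d − b ≥ -1, b − e ≥ 0, e − d ≥ 2.
Adding all 3 inequalities: the left sides telescope to 0, and the right sides sum to (-1) + 0 + 2 = 1. So 0 ≥ 1, which is false.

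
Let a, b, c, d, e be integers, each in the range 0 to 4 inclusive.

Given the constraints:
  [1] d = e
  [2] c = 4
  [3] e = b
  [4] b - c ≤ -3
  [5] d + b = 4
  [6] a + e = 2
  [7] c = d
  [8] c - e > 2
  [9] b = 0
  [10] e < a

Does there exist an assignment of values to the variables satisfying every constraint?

Constraint 2 fixes c = 4 and constraint 9 fixes b = 0. Constraints 1, 3, and 7 give c = d = e = b, so c = b. But 4 ≠ 0 — contradiction.

Unsatisfiable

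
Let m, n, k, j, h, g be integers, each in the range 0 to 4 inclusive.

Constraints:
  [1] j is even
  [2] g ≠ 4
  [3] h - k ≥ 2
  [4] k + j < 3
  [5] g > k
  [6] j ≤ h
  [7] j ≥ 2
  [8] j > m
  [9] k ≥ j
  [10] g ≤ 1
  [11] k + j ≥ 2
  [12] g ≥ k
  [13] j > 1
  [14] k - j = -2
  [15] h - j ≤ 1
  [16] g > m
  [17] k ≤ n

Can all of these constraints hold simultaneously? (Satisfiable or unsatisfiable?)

Unsatisfiable

From constraints 7 and 9: k ≥ j and j ≥ 2, so k ≥ 2. From constraints 10 and 12: k ≤ g and g ≤ 1, so k ≤ 1. But 1 < 2, so no value of k works.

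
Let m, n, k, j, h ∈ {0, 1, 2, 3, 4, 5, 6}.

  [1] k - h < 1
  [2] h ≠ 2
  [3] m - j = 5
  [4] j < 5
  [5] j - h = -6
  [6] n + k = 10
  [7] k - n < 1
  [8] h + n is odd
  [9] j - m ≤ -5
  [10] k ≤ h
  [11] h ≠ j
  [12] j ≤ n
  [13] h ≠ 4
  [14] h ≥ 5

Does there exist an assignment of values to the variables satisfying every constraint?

Satisfiable

Try m = 5, n = 5, k = 5, j = 0, h = 6.
Check constraint 1: k - h = -1; constraint 3: m - j = 5. The remaining constraints are straightforward to verify.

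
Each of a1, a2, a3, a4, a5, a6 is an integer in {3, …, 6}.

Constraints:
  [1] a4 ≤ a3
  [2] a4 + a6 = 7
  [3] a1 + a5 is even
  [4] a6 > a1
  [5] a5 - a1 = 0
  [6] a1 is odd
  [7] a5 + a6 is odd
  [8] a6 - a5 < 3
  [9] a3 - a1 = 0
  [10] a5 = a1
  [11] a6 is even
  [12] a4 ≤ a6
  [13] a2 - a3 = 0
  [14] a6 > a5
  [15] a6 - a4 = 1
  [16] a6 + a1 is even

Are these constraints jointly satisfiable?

Constraint 11 makes a6 even and constraint 6 makes a1 odd, so a6 + a1 must be odd. Constraint 16 says a6 + a1 is even — contradiction.

Unsatisfiable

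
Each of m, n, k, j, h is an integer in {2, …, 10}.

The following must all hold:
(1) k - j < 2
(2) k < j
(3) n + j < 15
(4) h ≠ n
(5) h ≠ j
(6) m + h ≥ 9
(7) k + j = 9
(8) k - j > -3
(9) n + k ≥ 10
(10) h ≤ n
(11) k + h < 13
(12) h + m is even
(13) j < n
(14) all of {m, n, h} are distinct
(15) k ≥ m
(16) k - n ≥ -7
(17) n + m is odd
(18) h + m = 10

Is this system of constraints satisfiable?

Satisfiable

The assignment m = 3, n = 8, k = 4, j = 5, h = 7 works:
  constraint 1 holds since k - j = -1.
  constraint 3 holds since n + j = 13.
The rest check out directly.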